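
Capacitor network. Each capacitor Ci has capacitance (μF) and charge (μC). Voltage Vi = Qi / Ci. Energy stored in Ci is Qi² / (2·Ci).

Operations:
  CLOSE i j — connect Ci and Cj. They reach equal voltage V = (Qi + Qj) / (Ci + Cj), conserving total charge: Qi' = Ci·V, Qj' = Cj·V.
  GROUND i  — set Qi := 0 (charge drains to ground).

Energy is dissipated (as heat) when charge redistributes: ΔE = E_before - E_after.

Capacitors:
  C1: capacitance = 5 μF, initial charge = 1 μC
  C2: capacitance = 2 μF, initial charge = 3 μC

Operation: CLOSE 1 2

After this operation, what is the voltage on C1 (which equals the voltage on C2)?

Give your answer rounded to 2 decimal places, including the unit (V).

Initial: C1(5μF, Q=1μC, V=0.20V), C2(2μF, Q=3μC, V=1.50V)
Op 1: CLOSE 1-2: Q_total=4.00, C_total=7.00, V=0.57; Q1=2.86, Q2=1.14; dissipated=1.207

Answer: 0.57 V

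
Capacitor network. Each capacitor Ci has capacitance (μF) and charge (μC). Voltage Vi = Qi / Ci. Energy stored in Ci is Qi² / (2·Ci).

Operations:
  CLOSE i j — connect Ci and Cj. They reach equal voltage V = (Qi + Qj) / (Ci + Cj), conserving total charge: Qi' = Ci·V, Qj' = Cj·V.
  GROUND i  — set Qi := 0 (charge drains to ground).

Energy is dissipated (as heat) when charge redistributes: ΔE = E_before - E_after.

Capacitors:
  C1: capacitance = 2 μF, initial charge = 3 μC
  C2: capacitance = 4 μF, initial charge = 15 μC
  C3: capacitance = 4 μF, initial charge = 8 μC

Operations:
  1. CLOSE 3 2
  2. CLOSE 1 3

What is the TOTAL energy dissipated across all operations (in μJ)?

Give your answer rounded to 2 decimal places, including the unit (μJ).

Answer: 4.32 μJ

Derivation:
Initial: C1(2μF, Q=3μC, V=1.50V), C2(4μF, Q=15μC, V=3.75V), C3(4μF, Q=8μC, V=2.00V)
Op 1: CLOSE 3-2: Q_total=23.00, C_total=8.00, V=2.88; Q3=11.50, Q2=11.50; dissipated=3.062
Op 2: CLOSE 1-3: Q_total=14.50, C_total=6.00, V=2.42; Q1=4.83, Q3=9.67; dissipated=1.260
Total dissipated: 4.323 μJ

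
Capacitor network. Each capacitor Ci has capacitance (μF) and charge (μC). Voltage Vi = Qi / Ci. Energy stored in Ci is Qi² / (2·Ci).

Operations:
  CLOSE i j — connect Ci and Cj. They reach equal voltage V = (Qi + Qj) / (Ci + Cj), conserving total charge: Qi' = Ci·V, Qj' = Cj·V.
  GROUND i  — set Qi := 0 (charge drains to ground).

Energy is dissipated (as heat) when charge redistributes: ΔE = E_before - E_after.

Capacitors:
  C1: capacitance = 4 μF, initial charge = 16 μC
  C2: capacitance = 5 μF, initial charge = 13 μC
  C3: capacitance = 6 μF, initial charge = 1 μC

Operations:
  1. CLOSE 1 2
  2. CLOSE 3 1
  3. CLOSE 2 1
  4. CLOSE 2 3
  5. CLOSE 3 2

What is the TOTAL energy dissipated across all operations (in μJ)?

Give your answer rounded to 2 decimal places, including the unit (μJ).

Answer: 18.53 μJ

Derivation:
Initial: C1(4μF, Q=16μC, V=4.00V), C2(5μF, Q=13μC, V=2.60V), C3(6μF, Q=1μC, V=0.17V)
Op 1: CLOSE 1-2: Q_total=29.00, C_total=9.00, V=3.22; Q1=12.89, Q2=16.11; dissipated=2.178
Op 2: CLOSE 3-1: Q_total=13.89, C_total=10.00, V=1.39; Q3=8.33, Q1=5.56; dissipated=11.204
Op 3: CLOSE 2-1: Q_total=21.67, C_total=9.00, V=2.41; Q2=12.04, Q1=9.63; dissipated=3.735
Op 4: CLOSE 2-3: Q_total=20.37, C_total=11.00, V=1.85; Q2=9.26, Q3=11.11; dissipated=1.415
Op 5: CLOSE 3-2: Q_total=20.37, C_total=11.00, V=1.85; Q3=11.11, Q2=9.26; dissipated=0.000
Total dissipated: 18.531 μJ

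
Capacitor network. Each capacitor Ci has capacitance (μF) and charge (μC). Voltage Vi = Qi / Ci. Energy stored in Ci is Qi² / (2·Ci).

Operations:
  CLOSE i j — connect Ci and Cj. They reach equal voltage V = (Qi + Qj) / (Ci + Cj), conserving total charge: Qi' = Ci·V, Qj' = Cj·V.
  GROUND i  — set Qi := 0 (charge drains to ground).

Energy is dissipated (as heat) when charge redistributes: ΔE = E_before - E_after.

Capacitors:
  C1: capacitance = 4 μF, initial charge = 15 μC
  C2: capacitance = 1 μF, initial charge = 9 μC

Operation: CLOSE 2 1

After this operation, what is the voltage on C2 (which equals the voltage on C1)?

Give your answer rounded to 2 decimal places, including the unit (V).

Answer: 4.80 V

Derivation:
Initial: C1(4μF, Q=15μC, V=3.75V), C2(1μF, Q=9μC, V=9.00V)
Op 1: CLOSE 2-1: Q_total=24.00, C_total=5.00, V=4.80; Q2=4.80, Q1=19.20; dissipated=11.025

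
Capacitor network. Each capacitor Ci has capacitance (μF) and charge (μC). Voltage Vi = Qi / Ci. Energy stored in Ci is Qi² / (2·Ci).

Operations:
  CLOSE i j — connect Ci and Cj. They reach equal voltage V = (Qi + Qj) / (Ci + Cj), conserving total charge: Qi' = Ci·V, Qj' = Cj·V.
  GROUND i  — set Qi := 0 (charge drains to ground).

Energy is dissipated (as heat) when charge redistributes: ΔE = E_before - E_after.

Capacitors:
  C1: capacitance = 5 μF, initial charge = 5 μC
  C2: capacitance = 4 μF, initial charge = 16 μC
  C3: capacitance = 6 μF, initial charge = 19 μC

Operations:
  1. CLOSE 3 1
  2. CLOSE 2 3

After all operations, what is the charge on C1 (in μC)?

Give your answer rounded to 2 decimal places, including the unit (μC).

Initial: C1(5μF, Q=5μC, V=1.00V), C2(4μF, Q=16μC, V=4.00V), C3(6μF, Q=19μC, V=3.17V)
Op 1: CLOSE 3-1: Q_total=24.00, C_total=11.00, V=2.18; Q3=13.09, Q1=10.91; dissipated=6.402
Op 2: CLOSE 2-3: Q_total=29.09, C_total=10.00, V=2.91; Q2=11.64, Q3=17.45; dissipated=3.967
Final charges: Q1=10.91, Q2=11.64, Q3=17.45

Answer: 10.91 μC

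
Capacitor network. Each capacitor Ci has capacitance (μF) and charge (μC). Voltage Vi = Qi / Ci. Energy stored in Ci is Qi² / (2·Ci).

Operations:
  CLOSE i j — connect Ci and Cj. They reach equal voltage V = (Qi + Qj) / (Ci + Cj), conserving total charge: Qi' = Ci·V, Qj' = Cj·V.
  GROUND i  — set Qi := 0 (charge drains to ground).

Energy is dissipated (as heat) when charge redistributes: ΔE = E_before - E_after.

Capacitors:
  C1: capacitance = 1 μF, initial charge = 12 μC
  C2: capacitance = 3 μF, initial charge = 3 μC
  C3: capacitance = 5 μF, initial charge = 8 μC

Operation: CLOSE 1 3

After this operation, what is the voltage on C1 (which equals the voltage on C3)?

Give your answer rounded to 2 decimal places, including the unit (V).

Initial: C1(1μF, Q=12μC, V=12.00V), C2(3μF, Q=3μC, V=1.00V), C3(5μF, Q=8μC, V=1.60V)
Op 1: CLOSE 1-3: Q_total=20.00, C_total=6.00, V=3.33; Q1=3.33, Q3=16.67; dissipated=45.067

Answer: 3.33 V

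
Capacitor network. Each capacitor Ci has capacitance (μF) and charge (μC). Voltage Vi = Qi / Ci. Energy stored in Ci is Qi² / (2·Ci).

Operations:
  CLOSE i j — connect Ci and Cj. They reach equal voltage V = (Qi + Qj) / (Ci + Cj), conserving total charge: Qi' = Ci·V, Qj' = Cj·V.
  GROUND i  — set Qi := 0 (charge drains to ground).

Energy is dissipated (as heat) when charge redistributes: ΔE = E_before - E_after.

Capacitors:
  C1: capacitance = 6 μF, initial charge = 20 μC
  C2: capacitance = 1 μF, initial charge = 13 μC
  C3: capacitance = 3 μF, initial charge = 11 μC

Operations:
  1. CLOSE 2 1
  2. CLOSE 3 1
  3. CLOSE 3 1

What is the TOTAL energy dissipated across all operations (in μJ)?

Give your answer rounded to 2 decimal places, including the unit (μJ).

Initial: C1(6μF, Q=20μC, V=3.33V), C2(1μF, Q=13μC, V=13.00V), C3(3μF, Q=11μC, V=3.67V)
Op 1: CLOSE 2-1: Q_total=33.00, C_total=7.00, V=4.71; Q2=4.71, Q1=28.29; dissipated=40.048
Op 2: CLOSE 3-1: Q_total=39.29, C_total=9.00, V=4.37; Q3=13.10, Q1=26.19; dissipated=1.098
Op 3: CLOSE 3-1: Q_total=39.29, C_total=9.00, V=4.37; Q3=13.10, Q1=26.19; dissipated=0.000
Total dissipated: 41.145 μJ

Answer: 41.15 μJ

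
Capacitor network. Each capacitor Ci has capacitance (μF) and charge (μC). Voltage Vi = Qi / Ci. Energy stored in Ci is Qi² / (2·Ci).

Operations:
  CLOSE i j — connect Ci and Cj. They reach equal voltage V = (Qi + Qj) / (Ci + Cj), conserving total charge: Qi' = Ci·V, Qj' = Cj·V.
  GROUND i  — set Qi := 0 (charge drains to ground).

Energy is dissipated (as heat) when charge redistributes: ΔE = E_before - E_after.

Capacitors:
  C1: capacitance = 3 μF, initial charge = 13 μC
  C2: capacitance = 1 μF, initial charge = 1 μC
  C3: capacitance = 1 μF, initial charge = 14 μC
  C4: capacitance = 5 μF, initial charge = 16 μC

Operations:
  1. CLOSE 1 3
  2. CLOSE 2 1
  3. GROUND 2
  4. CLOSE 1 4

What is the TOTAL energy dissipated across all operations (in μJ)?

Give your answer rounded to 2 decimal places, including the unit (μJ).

Answer: 65.74 μJ

Derivation:
Initial: C1(3μF, Q=13μC, V=4.33V), C2(1μF, Q=1μC, V=1.00V), C3(1μF, Q=14μC, V=14.00V), C4(5μF, Q=16μC, V=3.20V)
Op 1: CLOSE 1-3: Q_total=27.00, C_total=4.00, V=6.75; Q1=20.25, Q3=6.75; dissipated=35.042
Op 2: CLOSE 2-1: Q_total=21.25, C_total=4.00, V=5.31; Q2=5.31, Q1=15.94; dissipated=12.398
Op 3: GROUND 2: Q2=0; energy lost=14.111
Op 4: CLOSE 1-4: Q_total=31.94, C_total=8.00, V=3.99; Q1=11.98, Q4=19.96; dissipated=4.184
Total dissipated: 65.735 μJ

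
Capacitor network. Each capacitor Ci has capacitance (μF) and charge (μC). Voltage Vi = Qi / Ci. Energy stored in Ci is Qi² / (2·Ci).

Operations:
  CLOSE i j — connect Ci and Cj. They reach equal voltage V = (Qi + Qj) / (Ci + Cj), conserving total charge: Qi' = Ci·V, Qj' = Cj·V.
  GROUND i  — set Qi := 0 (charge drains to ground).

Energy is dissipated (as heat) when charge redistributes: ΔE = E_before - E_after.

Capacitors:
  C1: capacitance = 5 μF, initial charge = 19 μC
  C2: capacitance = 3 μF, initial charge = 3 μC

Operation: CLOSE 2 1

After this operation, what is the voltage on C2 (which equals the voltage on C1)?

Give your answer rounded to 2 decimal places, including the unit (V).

Initial: C1(5μF, Q=19μC, V=3.80V), C2(3μF, Q=3μC, V=1.00V)
Op 1: CLOSE 2-1: Q_total=22.00, C_total=8.00, V=2.75; Q2=8.25, Q1=13.75; dissipated=7.350

Answer: 2.75 V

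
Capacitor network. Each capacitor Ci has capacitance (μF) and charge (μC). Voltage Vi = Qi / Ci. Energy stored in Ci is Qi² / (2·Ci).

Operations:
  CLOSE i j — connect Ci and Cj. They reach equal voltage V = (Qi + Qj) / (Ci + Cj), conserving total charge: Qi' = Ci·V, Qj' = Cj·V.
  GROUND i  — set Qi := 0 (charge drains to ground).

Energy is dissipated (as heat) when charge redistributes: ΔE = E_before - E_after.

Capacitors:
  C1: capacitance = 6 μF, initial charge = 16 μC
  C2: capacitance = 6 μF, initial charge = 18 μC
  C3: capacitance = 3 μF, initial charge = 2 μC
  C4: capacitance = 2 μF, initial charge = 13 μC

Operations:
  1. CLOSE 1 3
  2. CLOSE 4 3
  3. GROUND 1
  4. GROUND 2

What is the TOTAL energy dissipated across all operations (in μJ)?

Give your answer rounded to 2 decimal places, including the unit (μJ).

Answer: 55.15 μJ

Derivation:
Initial: C1(6μF, Q=16μC, V=2.67V), C2(6μF, Q=18μC, V=3.00V), C3(3μF, Q=2μC, V=0.67V), C4(2μF, Q=13μC, V=6.50V)
Op 1: CLOSE 1-3: Q_total=18.00, C_total=9.00, V=2.00; Q1=12.00, Q3=6.00; dissipated=4.000
Op 2: CLOSE 4-3: Q_total=19.00, C_total=5.00, V=3.80; Q4=7.60, Q3=11.40; dissipated=12.150
Op 3: GROUND 1: Q1=0; energy lost=12.000
Op 4: GROUND 2: Q2=0; energy lost=27.000
Total dissipated: 55.150 μJ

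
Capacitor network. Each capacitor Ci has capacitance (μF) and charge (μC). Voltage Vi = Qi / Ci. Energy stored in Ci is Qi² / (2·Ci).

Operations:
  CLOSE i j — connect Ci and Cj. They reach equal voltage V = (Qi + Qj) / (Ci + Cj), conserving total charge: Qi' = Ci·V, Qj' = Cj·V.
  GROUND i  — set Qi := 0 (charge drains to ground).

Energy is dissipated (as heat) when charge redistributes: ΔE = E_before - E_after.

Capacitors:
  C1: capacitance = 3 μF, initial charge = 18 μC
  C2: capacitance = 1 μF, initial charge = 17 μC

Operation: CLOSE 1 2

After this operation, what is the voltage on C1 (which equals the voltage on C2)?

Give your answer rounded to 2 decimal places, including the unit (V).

Answer: 8.75 V

Derivation:
Initial: C1(3μF, Q=18μC, V=6.00V), C2(1μF, Q=17μC, V=17.00V)
Op 1: CLOSE 1-2: Q_total=35.00, C_total=4.00, V=8.75; Q1=26.25, Q2=8.75; dissipated=45.375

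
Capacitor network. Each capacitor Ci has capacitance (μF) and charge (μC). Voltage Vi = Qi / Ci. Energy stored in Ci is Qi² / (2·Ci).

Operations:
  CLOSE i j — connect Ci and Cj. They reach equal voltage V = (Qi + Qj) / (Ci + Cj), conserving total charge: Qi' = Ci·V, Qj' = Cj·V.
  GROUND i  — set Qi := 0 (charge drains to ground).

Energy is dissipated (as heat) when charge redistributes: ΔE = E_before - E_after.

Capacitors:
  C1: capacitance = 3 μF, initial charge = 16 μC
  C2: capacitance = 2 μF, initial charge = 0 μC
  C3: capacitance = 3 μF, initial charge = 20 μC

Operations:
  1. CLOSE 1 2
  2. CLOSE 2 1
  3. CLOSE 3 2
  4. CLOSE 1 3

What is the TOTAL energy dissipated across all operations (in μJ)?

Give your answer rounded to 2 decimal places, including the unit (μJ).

Initial: C1(3μF, Q=16μC, V=5.33V), C2(2μF, Q=0μC, V=0.00V), C3(3μF, Q=20μC, V=6.67V)
Op 1: CLOSE 1-2: Q_total=16.00, C_total=5.00, V=3.20; Q1=9.60, Q2=6.40; dissipated=17.067
Op 2: CLOSE 2-1: Q_total=16.00, C_total=5.00, V=3.20; Q2=6.40, Q1=9.60; dissipated=0.000
Op 3: CLOSE 3-2: Q_total=26.40, C_total=5.00, V=5.28; Q3=15.84, Q2=10.56; dissipated=7.211
Op 4: CLOSE 1-3: Q_total=25.44, C_total=6.00, V=4.24; Q1=12.72, Q3=12.72; dissipated=3.245
Total dissipated: 27.522 μJ

Answer: 27.52 μJ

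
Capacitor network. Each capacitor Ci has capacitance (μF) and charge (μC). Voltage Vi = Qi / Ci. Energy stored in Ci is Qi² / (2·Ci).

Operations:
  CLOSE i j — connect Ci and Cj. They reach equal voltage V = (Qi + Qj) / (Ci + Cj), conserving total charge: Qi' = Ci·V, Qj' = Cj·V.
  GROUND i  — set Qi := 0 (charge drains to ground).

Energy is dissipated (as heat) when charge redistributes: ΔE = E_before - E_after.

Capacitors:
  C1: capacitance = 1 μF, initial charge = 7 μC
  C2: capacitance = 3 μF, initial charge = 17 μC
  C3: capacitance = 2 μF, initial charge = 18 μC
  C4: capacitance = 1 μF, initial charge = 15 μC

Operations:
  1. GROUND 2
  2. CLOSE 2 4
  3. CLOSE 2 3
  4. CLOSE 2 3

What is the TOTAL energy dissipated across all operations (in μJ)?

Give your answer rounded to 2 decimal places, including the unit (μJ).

Initial: C1(1μF, Q=7μC, V=7.00V), C2(3μF, Q=17μC, V=5.67V), C3(2μF, Q=18μC, V=9.00V), C4(1μF, Q=15μC, V=15.00V)
Op 1: GROUND 2: Q2=0; energy lost=48.167
Op 2: CLOSE 2-4: Q_total=15.00, C_total=4.00, V=3.75; Q2=11.25, Q4=3.75; dissipated=84.375
Op 3: CLOSE 2-3: Q_total=29.25, C_total=5.00, V=5.85; Q2=17.55, Q3=11.70; dissipated=16.538
Op 4: CLOSE 2-3: Q_total=29.25, C_total=5.00, V=5.85; Q2=17.55, Q3=11.70; dissipated=0.000
Total dissipated: 149.079 μJ

Answer: 149.08 μJ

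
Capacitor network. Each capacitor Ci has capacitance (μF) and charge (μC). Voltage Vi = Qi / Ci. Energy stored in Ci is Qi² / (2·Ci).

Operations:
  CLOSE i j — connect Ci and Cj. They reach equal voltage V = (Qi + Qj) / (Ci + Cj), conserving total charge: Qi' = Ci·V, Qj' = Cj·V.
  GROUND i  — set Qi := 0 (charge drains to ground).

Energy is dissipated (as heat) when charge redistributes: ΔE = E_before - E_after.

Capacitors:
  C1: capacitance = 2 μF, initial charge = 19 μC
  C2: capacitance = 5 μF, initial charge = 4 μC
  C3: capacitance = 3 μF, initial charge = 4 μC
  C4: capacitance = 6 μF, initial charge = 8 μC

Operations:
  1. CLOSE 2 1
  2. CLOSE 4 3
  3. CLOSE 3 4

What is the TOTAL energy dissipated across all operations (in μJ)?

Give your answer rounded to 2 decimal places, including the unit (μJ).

Initial: C1(2μF, Q=19μC, V=9.50V), C2(5μF, Q=4μC, V=0.80V), C3(3μF, Q=4μC, V=1.33V), C4(6μF, Q=8μC, V=1.33V)
Op 1: CLOSE 2-1: Q_total=23.00, C_total=7.00, V=3.29; Q2=16.43, Q1=6.57; dissipated=54.064
Op 2: CLOSE 4-3: Q_total=12.00, C_total=9.00, V=1.33; Q4=8.00, Q3=4.00; dissipated=0.000
Op 3: CLOSE 3-4: Q_total=12.00, C_total=9.00, V=1.33; Q3=4.00, Q4=8.00; dissipated=0.000
Total dissipated: 54.064 μJ

Answer: 54.06 μJ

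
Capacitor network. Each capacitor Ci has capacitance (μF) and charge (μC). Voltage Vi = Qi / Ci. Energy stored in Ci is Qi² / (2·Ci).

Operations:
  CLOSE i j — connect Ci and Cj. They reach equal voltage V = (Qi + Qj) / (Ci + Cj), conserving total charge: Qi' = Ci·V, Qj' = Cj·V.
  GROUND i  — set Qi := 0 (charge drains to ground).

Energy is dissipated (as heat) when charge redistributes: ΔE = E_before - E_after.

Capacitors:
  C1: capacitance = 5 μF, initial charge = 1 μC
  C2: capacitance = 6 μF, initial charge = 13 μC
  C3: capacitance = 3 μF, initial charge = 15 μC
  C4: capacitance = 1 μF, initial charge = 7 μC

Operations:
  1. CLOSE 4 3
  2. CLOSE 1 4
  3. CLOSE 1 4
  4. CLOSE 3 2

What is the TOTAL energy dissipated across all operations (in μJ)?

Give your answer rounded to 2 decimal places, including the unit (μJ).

Initial: C1(5μF, Q=1μC, V=0.20V), C2(6μF, Q=13μC, V=2.17V), C3(3μF, Q=15μC, V=5.00V), C4(1μF, Q=7μC, V=7.00V)
Op 1: CLOSE 4-3: Q_total=22.00, C_total=4.00, V=5.50; Q4=5.50, Q3=16.50; dissipated=1.500
Op 2: CLOSE 1-4: Q_total=6.50, C_total=6.00, V=1.08; Q1=5.42, Q4=1.08; dissipated=11.704
Op 3: CLOSE 1-4: Q_total=6.50, C_total=6.00, V=1.08; Q1=5.42, Q4=1.08; dissipated=0.000
Op 4: CLOSE 3-2: Q_total=29.50, C_total=9.00, V=3.28; Q3=9.83, Q2=19.67; dissipated=11.111
Total dissipated: 24.315 μJ

Answer: 24.32 μJ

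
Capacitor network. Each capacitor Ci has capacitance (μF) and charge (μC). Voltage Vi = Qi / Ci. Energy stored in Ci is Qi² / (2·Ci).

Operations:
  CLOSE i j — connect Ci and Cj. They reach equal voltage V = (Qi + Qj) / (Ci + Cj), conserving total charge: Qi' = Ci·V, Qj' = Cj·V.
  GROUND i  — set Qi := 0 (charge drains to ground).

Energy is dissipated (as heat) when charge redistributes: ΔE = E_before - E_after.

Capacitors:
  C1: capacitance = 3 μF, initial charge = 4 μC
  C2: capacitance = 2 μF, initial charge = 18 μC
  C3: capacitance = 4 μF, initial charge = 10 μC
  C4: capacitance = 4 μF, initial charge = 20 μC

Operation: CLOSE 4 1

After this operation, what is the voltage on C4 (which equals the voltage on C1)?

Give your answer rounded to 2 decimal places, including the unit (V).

Answer: 3.43 V

Derivation:
Initial: C1(3μF, Q=4μC, V=1.33V), C2(2μF, Q=18μC, V=9.00V), C3(4μF, Q=10μC, V=2.50V), C4(4μF, Q=20μC, V=5.00V)
Op 1: CLOSE 4-1: Q_total=24.00, C_total=7.00, V=3.43; Q4=13.71, Q1=10.29; dissipated=11.524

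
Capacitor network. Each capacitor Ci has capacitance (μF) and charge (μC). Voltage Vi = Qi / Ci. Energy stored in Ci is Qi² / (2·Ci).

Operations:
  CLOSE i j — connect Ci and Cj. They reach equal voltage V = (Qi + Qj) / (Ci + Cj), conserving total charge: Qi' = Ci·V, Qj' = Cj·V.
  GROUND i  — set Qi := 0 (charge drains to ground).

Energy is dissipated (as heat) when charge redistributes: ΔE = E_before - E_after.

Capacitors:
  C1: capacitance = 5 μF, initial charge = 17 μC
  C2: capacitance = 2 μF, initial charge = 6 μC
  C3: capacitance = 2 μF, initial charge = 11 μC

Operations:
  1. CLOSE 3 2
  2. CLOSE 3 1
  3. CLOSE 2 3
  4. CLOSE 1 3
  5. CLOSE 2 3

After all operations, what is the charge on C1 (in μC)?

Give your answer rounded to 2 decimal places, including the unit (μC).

Initial: C1(5μF, Q=17μC, V=3.40V), C2(2μF, Q=6μC, V=3.00V), C3(2μF, Q=11μC, V=5.50V)
Op 1: CLOSE 3-2: Q_total=17.00, C_total=4.00, V=4.25; Q3=8.50, Q2=8.50; dissipated=3.125
Op 2: CLOSE 3-1: Q_total=25.50, C_total=7.00, V=3.64; Q3=7.29, Q1=18.21; dissipated=0.516
Op 3: CLOSE 2-3: Q_total=15.79, C_total=4.00, V=3.95; Q2=7.89, Q3=7.89; dissipated=0.184
Op 4: CLOSE 1-3: Q_total=26.11, C_total=7.00, V=3.73; Q1=18.65, Q3=7.46; dissipated=0.066
Op 5: CLOSE 2-3: Q_total=15.35, C_total=4.00, V=3.84; Q2=7.68, Q3=7.68; dissipated=0.024
Final charges: Q1=18.65, Q2=7.68, Q3=7.68

Answer: 18.65 μC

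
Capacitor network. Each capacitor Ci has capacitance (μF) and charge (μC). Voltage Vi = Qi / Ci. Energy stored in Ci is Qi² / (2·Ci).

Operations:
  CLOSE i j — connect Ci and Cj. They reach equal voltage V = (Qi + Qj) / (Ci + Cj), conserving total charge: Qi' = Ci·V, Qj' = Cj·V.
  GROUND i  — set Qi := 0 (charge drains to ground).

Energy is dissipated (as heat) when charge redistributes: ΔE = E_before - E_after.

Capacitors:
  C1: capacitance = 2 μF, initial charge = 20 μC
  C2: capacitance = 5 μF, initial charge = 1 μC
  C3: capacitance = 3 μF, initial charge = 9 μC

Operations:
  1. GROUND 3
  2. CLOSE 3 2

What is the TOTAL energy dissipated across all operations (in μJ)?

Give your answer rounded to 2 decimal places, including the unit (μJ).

Answer: 13.54 μJ

Derivation:
Initial: C1(2μF, Q=20μC, V=10.00V), C2(5μF, Q=1μC, V=0.20V), C3(3μF, Q=9μC, V=3.00V)
Op 1: GROUND 3: Q3=0; energy lost=13.500
Op 2: CLOSE 3-2: Q_total=1.00, C_total=8.00, V=0.12; Q3=0.38, Q2=0.62; dissipated=0.037
Total dissipated: 13.537 μJ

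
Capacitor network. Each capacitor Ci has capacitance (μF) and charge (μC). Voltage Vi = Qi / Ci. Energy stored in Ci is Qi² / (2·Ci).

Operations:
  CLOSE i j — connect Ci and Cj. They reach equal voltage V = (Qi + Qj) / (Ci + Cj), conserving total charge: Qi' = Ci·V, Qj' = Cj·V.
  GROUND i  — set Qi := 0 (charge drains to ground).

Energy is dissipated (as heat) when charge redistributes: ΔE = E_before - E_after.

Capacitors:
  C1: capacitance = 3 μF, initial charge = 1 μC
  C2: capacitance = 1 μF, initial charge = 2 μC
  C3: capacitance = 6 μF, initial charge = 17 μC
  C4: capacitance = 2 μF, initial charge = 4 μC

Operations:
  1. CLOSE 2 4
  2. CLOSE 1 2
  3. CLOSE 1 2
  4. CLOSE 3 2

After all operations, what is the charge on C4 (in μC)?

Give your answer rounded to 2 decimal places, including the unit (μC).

Answer: 4.00 μC

Derivation:
Initial: C1(3μF, Q=1μC, V=0.33V), C2(1μF, Q=2μC, V=2.00V), C3(6μF, Q=17μC, V=2.83V), C4(2μF, Q=4μC, V=2.00V)
Op 1: CLOSE 2-4: Q_total=6.00, C_total=3.00, V=2.00; Q2=2.00, Q4=4.00; dissipated=0.000
Op 2: CLOSE 1-2: Q_total=3.00, C_total=4.00, V=0.75; Q1=2.25, Q2=0.75; dissipated=1.042
Op 3: CLOSE 1-2: Q_total=3.00, C_total=4.00, V=0.75; Q1=2.25, Q2=0.75; dissipated=0.000
Op 4: CLOSE 3-2: Q_total=17.75, C_total=7.00, V=2.54; Q3=15.21, Q2=2.54; dissipated=1.860
Final charges: Q1=2.25, Q2=2.54, Q3=15.21, Q4=4.00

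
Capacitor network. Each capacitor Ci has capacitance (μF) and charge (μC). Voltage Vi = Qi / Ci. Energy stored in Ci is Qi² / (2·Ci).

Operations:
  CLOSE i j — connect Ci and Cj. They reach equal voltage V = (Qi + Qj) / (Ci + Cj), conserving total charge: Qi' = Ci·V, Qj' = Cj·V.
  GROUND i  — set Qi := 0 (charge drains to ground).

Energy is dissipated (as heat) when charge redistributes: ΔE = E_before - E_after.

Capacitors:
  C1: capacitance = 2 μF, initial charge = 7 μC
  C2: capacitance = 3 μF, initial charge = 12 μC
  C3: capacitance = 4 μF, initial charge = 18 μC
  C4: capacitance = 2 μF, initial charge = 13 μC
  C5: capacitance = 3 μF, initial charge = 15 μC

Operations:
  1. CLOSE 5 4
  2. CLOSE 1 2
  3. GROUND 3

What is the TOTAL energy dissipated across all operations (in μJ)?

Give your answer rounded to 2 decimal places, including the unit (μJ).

Initial: C1(2μF, Q=7μC, V=3.50V), C2(3μF, Q=12μC, V=4.00V), C3(4μF, Q=18μC, V=4.50V), C4(2μF, Q=13μC, V=6.50V), C5(3μF, Q=15μC, V=5.00V)
Op 1: CLOSE 5-4: Q_total=28.00, C_total=5.00, V=5.60; Q5=16.80, Q4=11.20; dissipated=1.350
Op 2: CLOSE 1-2: Q_total=19.00, C_total=5.00, V=3.80; Q1=7.60, Q2=11.40; dissipated=0.150
Op 3: GROUND 3: Q3=0; energy lost=40.500
Total dissipated: 42.000 μJ

Answer: 42.00 μJ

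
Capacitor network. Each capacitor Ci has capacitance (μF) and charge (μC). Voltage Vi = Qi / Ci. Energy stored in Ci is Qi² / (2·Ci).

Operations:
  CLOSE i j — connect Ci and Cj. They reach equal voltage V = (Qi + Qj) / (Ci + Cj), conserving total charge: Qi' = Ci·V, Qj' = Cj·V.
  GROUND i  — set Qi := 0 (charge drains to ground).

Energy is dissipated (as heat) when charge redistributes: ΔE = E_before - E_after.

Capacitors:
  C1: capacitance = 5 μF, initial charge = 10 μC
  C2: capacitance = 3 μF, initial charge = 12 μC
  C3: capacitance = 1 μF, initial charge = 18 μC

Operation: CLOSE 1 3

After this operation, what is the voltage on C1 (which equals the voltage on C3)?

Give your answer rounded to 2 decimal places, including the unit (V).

Initial: C1(5μF, Q=10μC, V=2.00V), C2(3μF, Q=12μC, V=4.00V), C3(1μF, Q=18μC, V=18.00V)
Op 1: CLOSE 1-3: Q_total=28.00, C_total=6.00, V=4.67; Q1=23.33, Q3=4.67; dissipated=106.667

Answer: 4.67 V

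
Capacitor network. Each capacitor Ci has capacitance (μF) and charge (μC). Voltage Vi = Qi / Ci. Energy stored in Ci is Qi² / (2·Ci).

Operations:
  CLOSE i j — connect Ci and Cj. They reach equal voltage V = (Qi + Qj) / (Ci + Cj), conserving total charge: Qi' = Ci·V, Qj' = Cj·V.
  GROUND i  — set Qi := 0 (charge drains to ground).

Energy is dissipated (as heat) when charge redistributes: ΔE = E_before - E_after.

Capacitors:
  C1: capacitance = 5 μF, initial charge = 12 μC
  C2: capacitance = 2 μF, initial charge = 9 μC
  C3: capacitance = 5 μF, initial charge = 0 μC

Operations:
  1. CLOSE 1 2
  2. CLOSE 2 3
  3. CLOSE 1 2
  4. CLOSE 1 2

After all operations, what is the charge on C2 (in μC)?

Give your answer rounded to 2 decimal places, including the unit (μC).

Answer: 4.78 μC

Derivation:
Initial: C1(5μF, Q=12μC, V=2.40V), C2(2μF, Q=9μC, V=4.50V), C3(5μF, Q=0μC, V=0.00V)
Op 1: CLOSE 1-2: Q_total=21.00, C_total=7.00, V=3.00; Q1=15.00, Q2=6.00; dissipated=3.150
Op 2: CLOSE 2-3: Q_total=6.00, C_total=7.00, V=0.86; Q2=1.71, Q3=4.29; dissipated=6.429
Op 3: CLOSE 1-2: Q_total=16.71, C_total=7.00, V=2.39; Q1=11.94, Q2=4.78; dissipated=3.280
Op 4: CLOSE 1-2: Q_total=16.71, C_total=7.00, V=2.39; Q1=11.94, Q2=4.78; dissipated=0.000
Final charges: Q1=11.94, Q2=4.78, Q3=4.29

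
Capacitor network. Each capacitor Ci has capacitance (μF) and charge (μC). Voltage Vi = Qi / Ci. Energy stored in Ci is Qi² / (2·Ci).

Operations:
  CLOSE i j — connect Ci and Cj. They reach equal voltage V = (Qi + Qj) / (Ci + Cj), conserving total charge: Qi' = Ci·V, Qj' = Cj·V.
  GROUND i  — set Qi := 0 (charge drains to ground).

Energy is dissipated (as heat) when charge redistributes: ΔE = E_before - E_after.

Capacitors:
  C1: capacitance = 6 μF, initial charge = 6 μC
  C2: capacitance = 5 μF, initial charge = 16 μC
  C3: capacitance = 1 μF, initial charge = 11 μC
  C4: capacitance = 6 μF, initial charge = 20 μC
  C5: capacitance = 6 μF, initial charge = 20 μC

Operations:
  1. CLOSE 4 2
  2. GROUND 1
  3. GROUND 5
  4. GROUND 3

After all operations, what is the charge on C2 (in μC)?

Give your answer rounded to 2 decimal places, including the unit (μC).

Initial: C1(6μF, Q=6μC, V=1.00V), C2(5μF, Q=16μC, V=3.20V), C3(1μF, Q=11μC, V=11.00V), C4(6μF, Q=20μC, V=3.33V), C5(6μF, Q=20μC, V=3.33V)
Op 1: CLOSE 4-2: Q_total=36.00, C_total=11.00, V=3.27; Q4=19.64, Q2=16.36; dissipated=0.024
Op 2: GROUND 1: Q1=0; energy lost=3.000
Op 3: GROUND 5: Q5=0; energy lost=33.333
Op 4: GROUND 3: Q3=0; energy lost=60.500
Final charges: Q1=0.00, Q2=16.36, Q3=0.00, Q4=19.64, Q5=0.00

Answer: 16.36 μC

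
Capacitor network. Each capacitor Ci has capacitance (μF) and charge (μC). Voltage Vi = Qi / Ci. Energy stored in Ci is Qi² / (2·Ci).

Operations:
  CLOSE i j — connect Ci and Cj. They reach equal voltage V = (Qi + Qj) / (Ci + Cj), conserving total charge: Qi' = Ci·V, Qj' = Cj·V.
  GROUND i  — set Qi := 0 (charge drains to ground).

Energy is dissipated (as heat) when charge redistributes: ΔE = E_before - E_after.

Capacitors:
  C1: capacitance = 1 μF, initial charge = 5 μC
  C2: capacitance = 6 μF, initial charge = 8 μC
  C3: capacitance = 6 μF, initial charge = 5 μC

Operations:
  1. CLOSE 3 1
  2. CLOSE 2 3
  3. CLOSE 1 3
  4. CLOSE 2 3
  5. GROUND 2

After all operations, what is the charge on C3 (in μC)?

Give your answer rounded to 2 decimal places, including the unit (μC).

Initial: C1(1μF, Q=5μC, V=5.00V), C2(6μF, Q=8μC, V=1.33V), C3(6μF, Q=5μC, V=0.83V)
Op 1: CLOSE 3-1: Q_total=10.00, C_total=7.00, V=1.43; Q3=8.57, Q1=1.43; dissipated=7.440
Op 2: CLOSE 2-3: Q_total=16.57, C_total=12.00, V=1.38; Q2=8.29, Q3=8.29; dissipated=0.014
Op 3: CLOSE 1-3: Q_total=9.71, C_total=7.00, V=1.39; Q1=1.39, Q3=8.33; dissipated=0.001
Op 4: CLOSE 2-3: Q_total=16.61, C_total=12.00, V=1.38; Q2=8.31, Q3=8.31; dissipated=0.000
Op 5: GROUND 2: Q2=0; energy lost=5.749
Final charges: Q1=1.39, Q2=0.00, Q3=8.31

Answer: 8.31 μC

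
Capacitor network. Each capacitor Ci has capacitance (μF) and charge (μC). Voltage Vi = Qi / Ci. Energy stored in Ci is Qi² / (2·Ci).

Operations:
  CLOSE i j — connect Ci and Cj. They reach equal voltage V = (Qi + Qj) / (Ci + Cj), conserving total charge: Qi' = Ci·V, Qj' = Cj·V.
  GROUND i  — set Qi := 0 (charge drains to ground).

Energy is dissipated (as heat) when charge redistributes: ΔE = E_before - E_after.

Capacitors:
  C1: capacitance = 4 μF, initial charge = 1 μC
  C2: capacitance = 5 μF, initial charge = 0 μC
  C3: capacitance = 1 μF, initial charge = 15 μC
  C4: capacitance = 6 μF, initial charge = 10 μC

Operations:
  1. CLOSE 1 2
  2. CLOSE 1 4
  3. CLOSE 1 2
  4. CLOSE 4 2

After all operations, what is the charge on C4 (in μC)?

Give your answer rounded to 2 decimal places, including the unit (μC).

Answer: 4.85 μC

Derivation:
Initial: C1(4μF, Q=1μC, V=0.25V), C2(5μF, Q=0μC, V=0.00V), C3(1μF, Q=15μC, V=15.00V), C4(6μF, Q=10μC, V=1.67V)
Op 1: CLOSE 1-2: Q_total=1.00, C_total=9.00, V=0.11; Q1=0.44, Q2=0.56; dissipated=0.069
Op 2: CLOSE 1-4: Q_total=10.44, C_total=10.00, V=1.04; Q1=4.18, Q4=6.27; dissipated=2.904
Op 3: CLOSE 1-2: Q_total=4.73, C_total=9.00, V=0.53; Q1=2.10, Q2=2.63; dissipated=0.968
Op 4: CLOSE 4-2: Q_total=8.90, C_total=11.00, V=0.81; Q4=4.85, Q2=4.04; dissipated=0.367
Final charges: Q1=2.10, Q2=4.04, Q3=15.00, Q4=4.85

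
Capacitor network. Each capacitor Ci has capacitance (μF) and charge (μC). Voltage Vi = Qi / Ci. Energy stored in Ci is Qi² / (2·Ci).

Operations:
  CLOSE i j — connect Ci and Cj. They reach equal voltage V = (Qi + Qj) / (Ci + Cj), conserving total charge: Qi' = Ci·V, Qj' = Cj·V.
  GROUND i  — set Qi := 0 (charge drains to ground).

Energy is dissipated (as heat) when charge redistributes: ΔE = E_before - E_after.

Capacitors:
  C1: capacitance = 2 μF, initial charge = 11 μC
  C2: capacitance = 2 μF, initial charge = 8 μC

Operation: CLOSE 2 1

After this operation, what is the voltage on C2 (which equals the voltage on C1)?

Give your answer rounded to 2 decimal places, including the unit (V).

Initial: C1(2μF, Q=11μC, V=5.50V), C2(2μF, Q=8μC, V=4.00V)
Op 1: CLOSE 2-1: Q_total=19.00, C_total=4.00, V=4.75; Q2=9.50, Q1=9.50; dissipated=1.125

Answer: 4.75 V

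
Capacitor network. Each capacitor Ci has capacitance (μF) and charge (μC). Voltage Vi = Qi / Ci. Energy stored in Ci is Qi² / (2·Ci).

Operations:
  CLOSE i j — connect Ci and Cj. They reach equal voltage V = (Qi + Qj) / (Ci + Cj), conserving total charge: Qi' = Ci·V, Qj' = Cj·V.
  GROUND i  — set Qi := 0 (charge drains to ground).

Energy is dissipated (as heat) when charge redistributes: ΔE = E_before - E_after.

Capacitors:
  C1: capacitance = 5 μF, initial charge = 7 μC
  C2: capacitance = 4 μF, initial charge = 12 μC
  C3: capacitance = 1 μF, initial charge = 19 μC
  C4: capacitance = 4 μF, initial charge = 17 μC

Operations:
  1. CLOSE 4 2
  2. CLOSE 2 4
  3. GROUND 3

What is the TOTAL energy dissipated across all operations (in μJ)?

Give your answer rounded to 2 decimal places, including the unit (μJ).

Initial: C1(5μF, Q=7μC, V=1.40V), C2(4μF, Q=12μC, V=3.00V), C3(1μF, Q=19μC, V=19.00V), C4(4μF, Q=17μC, V=4.25V)
Op 1: CLOSE 4-2: Q_total=29.00, C_total=8.00, V=3.62; Q4=14.50, Q2=14.50; dissipated=1.562
Op 2: CLOSE 2-4: Q_total=29.00, C_total=8.00, V=3.62; Q2=14.50, Q4=14.50; dissipated=0.000
Op 3: GROUND 3: Q3=0; energy lost=180.500
Total dissipated: 182.062 μJ

Answer: 182.06 μJ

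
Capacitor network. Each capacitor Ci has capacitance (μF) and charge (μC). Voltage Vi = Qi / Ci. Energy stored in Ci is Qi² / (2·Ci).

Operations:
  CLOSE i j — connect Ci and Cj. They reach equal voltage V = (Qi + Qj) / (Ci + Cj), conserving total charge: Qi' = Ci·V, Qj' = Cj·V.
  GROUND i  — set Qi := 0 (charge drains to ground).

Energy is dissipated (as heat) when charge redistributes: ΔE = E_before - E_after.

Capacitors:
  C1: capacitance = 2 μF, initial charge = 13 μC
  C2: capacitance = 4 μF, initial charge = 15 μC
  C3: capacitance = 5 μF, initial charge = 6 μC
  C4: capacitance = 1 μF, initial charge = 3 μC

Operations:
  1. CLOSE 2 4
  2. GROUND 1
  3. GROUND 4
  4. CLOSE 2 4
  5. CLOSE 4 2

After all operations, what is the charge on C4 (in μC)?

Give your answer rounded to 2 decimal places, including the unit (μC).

Answer: 2.88 μC

Derivation:
Initial: C1(2μF, Q=13μC, V=6.50V), C2(4μF, Q=15μC, V=3.75V), C3(5μF, Q=6μC, V=1.20V), C4(1μF, Q=3μC, V=3.00V)
Op 1: CLOSE 2-4: Q_total=18.00, C_total=5.00, V=3.60; Q2=14.40, Q4=3.60; dissipated=0.225
Op 2: GROUND 1: Q1=0; energy lost=42.250
Op 3: GROUND 4: Q4=0; energy lost=6.480
Op 4: CLOSE 2-4: Q_total=14.40, C_total=5.00, V=2.88; Q2=11.52, Q4=2.88; dissipated=5.184
Op 5: CLOSE 4-2: Q_total=14.40, C_total=5.00, V=2.88; Q4=2.88, Q2=11.52; dissipated=0.000
Final charges: Q1=0.00, Q2=11.52, Q3=6.00, Q4=2.88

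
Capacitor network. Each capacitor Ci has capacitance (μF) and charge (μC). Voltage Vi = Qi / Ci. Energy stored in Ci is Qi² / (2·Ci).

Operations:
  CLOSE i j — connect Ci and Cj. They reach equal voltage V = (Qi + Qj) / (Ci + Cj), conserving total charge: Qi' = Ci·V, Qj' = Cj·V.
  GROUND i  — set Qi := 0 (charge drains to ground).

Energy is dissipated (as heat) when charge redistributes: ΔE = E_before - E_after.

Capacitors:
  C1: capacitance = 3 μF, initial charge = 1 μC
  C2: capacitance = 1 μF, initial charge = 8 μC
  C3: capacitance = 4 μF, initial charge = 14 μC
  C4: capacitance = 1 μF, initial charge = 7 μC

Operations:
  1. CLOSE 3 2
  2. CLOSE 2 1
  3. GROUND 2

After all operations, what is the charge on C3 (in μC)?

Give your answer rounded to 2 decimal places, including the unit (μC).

Answer: 17.60 μC

Derivation:
Initial: C1(3μF, Q=1μC, V=0.33V), C2(1μF, Q=8μC, V=8.00V), C3(4μF, Q=14μC, V=3.50V), C4(1μF, Q=7μC, V=7.00V)
Op 1: CLOSE 3-2: Q_total=22.00, C_total=5.00, V=4.40; Q3=17.60, Q2=4.40; dissipated=8.100
Op 2: CLOSE 2-1: Q_total=5.40, C_total=4.00, V=1.35; Q2=1.35, Q1=4.05; dissipated=6.202
Op 3: GROUND 2: Q2=0; energy lost=0.911
Final charges: Q1=4.05, Q2=0.00, Q3=17.60, Q4=7.00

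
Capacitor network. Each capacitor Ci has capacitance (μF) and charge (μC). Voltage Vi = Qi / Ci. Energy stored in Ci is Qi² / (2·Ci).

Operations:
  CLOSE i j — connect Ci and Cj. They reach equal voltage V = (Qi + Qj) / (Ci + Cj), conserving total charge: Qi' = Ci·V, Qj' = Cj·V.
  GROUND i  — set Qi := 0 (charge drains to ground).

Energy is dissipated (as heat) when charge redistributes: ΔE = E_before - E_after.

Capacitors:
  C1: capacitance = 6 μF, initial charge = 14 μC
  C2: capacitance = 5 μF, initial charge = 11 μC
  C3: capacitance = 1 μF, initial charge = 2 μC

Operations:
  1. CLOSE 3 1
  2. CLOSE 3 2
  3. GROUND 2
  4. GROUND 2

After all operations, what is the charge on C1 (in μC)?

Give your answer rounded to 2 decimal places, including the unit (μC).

Answer: 13.71 μC

Derivation:
Initial: C1(6μF, Q=14μC, V=2.33V), C2(5μF, Q=11μC, V=2.20V), C3(1μF, Q=2μC, V=2.00V)
Op 1: CLOSE 3-1: Q_total=16.00, C_total=7.00, V=2.29; Q3=2.29, Q1=13.71; dissipated=0.048
Op 2: CLOSE 3-2: Q_total=13.29, C_total=6.00, V=2.21; Q3=2.21, Q2=11.07; dissipated=0.003
Op 3: GROUND 2: Q2=0; energy lost=12.258
Op 4: GROUND 2: Q2=0; energy lost=0.000
Final charges: Q1=13.71, Q2=0.00, Q3=2.21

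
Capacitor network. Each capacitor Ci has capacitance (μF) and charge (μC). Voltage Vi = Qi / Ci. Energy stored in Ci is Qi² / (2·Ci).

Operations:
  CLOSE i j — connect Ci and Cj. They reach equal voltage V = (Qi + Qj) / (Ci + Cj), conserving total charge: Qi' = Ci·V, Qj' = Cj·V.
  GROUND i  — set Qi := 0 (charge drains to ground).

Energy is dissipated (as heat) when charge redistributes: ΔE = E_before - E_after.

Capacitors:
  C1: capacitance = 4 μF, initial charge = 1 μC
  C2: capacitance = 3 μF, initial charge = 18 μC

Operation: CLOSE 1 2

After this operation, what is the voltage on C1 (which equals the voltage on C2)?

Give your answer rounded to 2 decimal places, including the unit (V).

Initial: C1(4μF, Q=1μC, V=0.25V), C2(3μF, Q=18μC, V=6.00V)
Op 1: CLOSE 1-2: Q_total=19.00, C_total=7.00, V=2.71; Q1=10.86, Q2=8.14; dissipated=28.339

Answer: 2.71 V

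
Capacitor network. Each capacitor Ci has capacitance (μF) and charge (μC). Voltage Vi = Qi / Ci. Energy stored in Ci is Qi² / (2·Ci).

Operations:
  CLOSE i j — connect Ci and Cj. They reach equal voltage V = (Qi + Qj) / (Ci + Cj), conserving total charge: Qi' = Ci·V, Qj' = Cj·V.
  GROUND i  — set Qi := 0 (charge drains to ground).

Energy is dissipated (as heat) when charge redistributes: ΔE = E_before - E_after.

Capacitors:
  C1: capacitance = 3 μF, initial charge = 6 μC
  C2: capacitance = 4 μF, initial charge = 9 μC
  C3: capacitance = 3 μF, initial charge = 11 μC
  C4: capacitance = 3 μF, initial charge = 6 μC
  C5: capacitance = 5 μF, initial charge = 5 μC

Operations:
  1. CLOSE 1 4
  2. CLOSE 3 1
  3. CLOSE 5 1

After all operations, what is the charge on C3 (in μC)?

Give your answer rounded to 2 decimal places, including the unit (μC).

Initial: C1(3μF, Q=6μC, V=2.00V), C2(4μF, Q=9μC, V=2.25V), C3(3μF, Q=11μC, V=3.67V), C4(3μF, Q=6μC, V=2.00V), C5(5μF, Q=5μC, V=1.00V)
Op 1: CLOSE 1-4: Q_total=12.00, C_total=6.00, V=2.00; Q1=6.00, Q4=6.00; dissipated=0.000
Op 2: CLOSE 3-1: Q_total=17.00, C_total=6.00, V=2.83; Q3=8.50, Q1=8.50; dissipated=2.083
Op 3: CLOSE 5-1: Q_total=13.50, C_total=8.00, V=1.69; Q5=8.44, Q1=5.06; dissipated=3.151
Final charges: Q1=5.06, Q2=9.00, Q3=8.50, Q4=6.00, Q5=8.44

Answer: 8.50 μC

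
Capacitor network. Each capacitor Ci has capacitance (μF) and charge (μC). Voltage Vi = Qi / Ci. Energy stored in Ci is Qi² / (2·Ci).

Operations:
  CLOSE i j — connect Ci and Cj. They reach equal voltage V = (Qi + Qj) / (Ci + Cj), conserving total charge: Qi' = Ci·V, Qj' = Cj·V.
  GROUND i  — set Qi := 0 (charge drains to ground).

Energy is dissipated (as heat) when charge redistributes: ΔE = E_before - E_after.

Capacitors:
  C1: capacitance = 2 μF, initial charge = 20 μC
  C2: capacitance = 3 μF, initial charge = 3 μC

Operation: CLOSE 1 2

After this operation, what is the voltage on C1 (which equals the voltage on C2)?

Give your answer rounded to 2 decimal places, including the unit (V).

Initial: C1(2μF, Q=20μC, V=10.00V), C2(3μF, Q=3μC, V=1.00V)
Op 1: CLOSE 1-2: Q_total=23.00, C_total=5.00, V=4.60; Q1=9.20, Q2=13.80; dissipated=48.600

Answer: 4.60 V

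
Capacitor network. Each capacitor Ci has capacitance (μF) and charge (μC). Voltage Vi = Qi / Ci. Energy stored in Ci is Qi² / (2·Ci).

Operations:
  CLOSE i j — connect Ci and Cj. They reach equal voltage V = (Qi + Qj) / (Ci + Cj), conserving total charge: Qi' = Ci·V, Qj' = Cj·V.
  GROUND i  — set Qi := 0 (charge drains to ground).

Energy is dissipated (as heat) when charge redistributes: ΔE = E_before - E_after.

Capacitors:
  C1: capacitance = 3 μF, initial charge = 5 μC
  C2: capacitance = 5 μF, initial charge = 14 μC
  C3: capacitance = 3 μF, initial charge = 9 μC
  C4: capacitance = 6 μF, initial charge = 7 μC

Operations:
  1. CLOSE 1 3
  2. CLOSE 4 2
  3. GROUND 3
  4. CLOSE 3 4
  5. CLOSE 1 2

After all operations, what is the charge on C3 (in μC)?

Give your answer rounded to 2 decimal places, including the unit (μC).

Initial: C1(3μF, Q=5μC, V=1.67V), C2(5μF, Q=14μC, V=2.80V), C3(3μF, Q=9μC, V=3.00V), C4(6μF, Q=7μC, V=1.17V)
Op 1: CLOSE 1-3: Q_total=14.00, C_total=6.00, V=2.33; Q1=7.00, Q3=7.00; dissipated=1.333
Op 2: CLOSE 4-2: Q_total=21.00, C_total=11.00, V=1.91; Q4=11.45, Q2=9.55; dissipated=3.638
Op 3: GROUND 3: Q3=0; energy lost=8.167
Op 4: CLOSE 3-4: Q_total=11.45, C_total=9.00, V=1.27; Q3=3.82, Q4=7.64; dissipated=3.645
Op 5: CLOSE 1-2: Q_total=16.55, C_total=8.00, V=2.07; Q1=6.20, Q2=10.34; dissipated=0.169
Final charges: Q1=6.20, Q2=10.34, Q3=3.82, Q4=7.64

Answer: 3.82 μC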